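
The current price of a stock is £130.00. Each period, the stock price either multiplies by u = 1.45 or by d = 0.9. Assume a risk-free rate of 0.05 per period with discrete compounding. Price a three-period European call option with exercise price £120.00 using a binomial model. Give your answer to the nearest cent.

£34.72

Risk-neutral probability p = (1 + 0.05 − 0.9)/(1.45 − 0.9) = 0.1500/0.5500 = 0.2727
Terminal stock prices: S_uuu = 396.3, S_uud = 246, S_udd = 152.7, S_ddd = 94.77
Terminal payoffs (S − K): max(276.3, 0) = 276.3, max(126, 0) = 126, max(32.69, 0) = 32.69, max(-25.23, 0) = 0
Node uu (S = 273.3): V_uu = 1/1.05·[0.2727·276.3212 + 0.7273·125.9925] = 159.0393
Node ud (S = 169.7): V_ud = 1/1.05·[0.2727·125.9925 + 0.7273·32.6850] = 55.3643
Node dd (S = 105.3): V_dd = 1/1.05·[0.2727·32.6850 + 0.7273·0.0000] = 8.4896
Node u (S = 188.5): V_u = 1/1.05·[0.2727·159.0393 + 0.7273·55.3643] = 79.6565
Node d (S = 117): V_d = 1/1.05·[0.2727·55.3643 + 0.7273·8.4896] = 20.2606
Node 0 (S = 130): V_0 = 1/1.05·[0.2727·79.6565 + 0.7273·20.2606] = 34.7233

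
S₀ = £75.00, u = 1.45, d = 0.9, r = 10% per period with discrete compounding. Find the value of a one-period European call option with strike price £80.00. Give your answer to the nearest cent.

£9.50

Risk-neutral probability p = (1 + 0.1 − 0.9)/(1.45 − 0.9) = 0.2000/0.5500 = 0.3636
Terminal stock prices: S_u = 108.8, S_d = 67.5
Terminal payoffs (S − K): max(28.75, 0) = 28.75, max(-12.5, 0) = 0
Node 0 (S = 75): V_0 = 1/1.1·[0.3636·28.7500 + 0.6364·0.0000] = 9.5041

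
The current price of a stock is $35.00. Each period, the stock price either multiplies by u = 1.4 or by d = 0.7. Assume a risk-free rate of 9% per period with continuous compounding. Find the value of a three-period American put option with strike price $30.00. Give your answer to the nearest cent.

Risk-neutral probability p = (e^0.09 − 0.7)/(1.4 − 0.7) = 0.3942/0.7000 = 0.5631
Terminal stock prices: S_uuu = 96.04, S_uud = 48.02, S_udd = 24.01, S_ddd = 12
Terminal payoffs (K − S): max(-66.04, 0) = 0, max(-18.02, 0) = 0, max(5.99, 0) = 5.99, max(18, 0) = 18
Node uu (S = 68.6): continuation = e^(−0.09)·[0.5631·0.0000 + 0.4369·0.0000] = 0.0000; exercise value = 0.0000 ≤ continuation, so V_uu = 0.0000
Node ud (S = 34.3): continuation = e^(−0.09)·[0.5631·0.0000 + 0.4369·5.9900] = 2.3918; exercise value = 0.0000 ≤ continuation, so V_ud = 2.3918
Node dd (S = 17.15): continuation = e^(−0.09)·[0.5631·5.9900 + 0.4369·17.9950] = 10.2679; exercise value = 12.8500 > continuation, so V_dd = 12.8500 (exercise)
Node u (S = 49): continuation = e^(−0.09)·[0.5631·0.0000 + 0.4369·2.3918] = 0.9550; exercise value = 0.0000 ≤ continuation, so V_u = 0.9550
Node d (S = 24.5): continuation = e^(−0.09)·[0.5631·2.3918 + 0.4369·12.8500] = 6.3618; exercise value = 5.5000 ≤ continuation, so V_d = 6.3618
Node 0 (S = 35): continuation = e^(−0.09)·[0.5631·0.9550 + 0.4369·6.3618] = 3.0317; exercise value = 0.0000 ≤ continuation, so V_0 = 3.0317

$3.03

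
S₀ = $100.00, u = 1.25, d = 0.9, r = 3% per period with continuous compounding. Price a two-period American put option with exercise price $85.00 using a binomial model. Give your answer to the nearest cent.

Risk-neutral probability p = (e^0.03 − 0.9)/(1.25 − 0.9) = 0.1305/0.3500 = 0.3727
Terminal stock prices: S_uu = 156.2, S_ud = 112.5, S_dd = 81
Terminal payoffs (K − S): max(-71.25, 0) = 0, max(-27.5, 0) = 0, max(4, 0) = 4
Node u (S = 125): continuation = e^(−0.03)·[0.3727·0.0000 + 0.6273·0.0000] = 0.0000; exercise value = 0.0000 ≤ continuation, so V_u = 0.0000
Node d (S = 90): continuation = e^(−0.03)·[0.3727·0.0000 + 0.6273·4.0000] = 2.4349; exercise value = 0.0000 ≤ continuation, so V_d = 2.4349
Node 0 (S = 100): continuation = e^(−0.03)·[0.3727·0.0000 + 0.6273·2.4349] = 1.4822; exercise value = 0.0000 ≤ continuation, so V_0 = 1.4822

$1.48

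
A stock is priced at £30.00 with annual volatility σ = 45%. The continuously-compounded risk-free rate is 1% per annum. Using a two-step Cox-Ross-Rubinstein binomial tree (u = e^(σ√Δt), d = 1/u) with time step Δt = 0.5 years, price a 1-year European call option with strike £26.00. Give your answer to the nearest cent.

£7.53

CRR parameters: u = e^(σ√Δt) = e^(0.45·√0.5) = 1.3746, d = 1/u = 0.7275
Per-period rate: rΔt = 0.01·0.5 = 0.005, so R = e^0.005 = 1.0050
Risk-neutral probability p = (e^0.005 − 0.7275)/(1.3746 − 0.7275) = 0.2776/0.6472 = 0.4289
Terminal stock prices: S_uu = 56.69, S_ud = 30, S_dd = 15.88
Terminal payoffs (S − K): max(30.69, 0) = 30.69, max(4, 0) = 4, max(-10.12, 0) = 0
Node u (S = 41.24): V_u = e^(−0.005)·[0.4289·30.6898 + 0.5711·4.0000] = 15.3691
Node d (S = 21.82): V_d = e^(−0.005)·[0.4289·4.0000 + 0.5711·0.0000] = 1.7069
Node 0 (S = 30): V_0 = e^(−0.005)·[0.4289·15.3691 + 0.5711·1.7069] = 7.5283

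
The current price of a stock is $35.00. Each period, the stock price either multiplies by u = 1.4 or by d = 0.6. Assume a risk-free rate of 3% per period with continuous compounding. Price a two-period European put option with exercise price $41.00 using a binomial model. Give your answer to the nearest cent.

$11.14

Risk-neutral probability p = (e^0.03 − 0.6)/(1.4 − 0.6) = 0.4305/0.8000 = 0.5381
Terminal stock prices: S_uu = 68.6, S_ud = 29.4, S_dd = 12.6
Terminal payoffs (K − S): max(-27.6, 0) = 0, max(11.6, 0) = 11.6, max(28.4, 0) = 28.4
Node u (S = 49): V_u = e^(−0.03)·[0.5381·0.0000 + 0.4619·11.6000] = 5.2000
Node d (S = 21): V_d = e^(−0.03)·[0.5381·11.6000 + 0.4619·28.4000] = 18.7883
Node 0 (S = 35): V_0 = e^(−0.03)·[0.5381·5.2000 + 0.4619·18.7883] = 11.1377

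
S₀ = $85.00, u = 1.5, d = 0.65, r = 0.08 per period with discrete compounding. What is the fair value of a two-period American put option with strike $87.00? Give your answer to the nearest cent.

Risk-neutral probability p = (1 + 0.08 − 0.65)/(1.5 − 0.65) = 0.4300/0.8500 = 0.5059
Terminal stock prices: S_uu = 191.2, S_ud = 82.88, S_dd = 35.91
Terminal payoffs (K − S): max(-104.2, 0) = 0, max(4.125, 0) = 4.125, max(51.09, 0) = 51.09
Node u (S = 127.5): continuation = 1/1.08·[0.5059·0.0000 + 0.4941·4.1250] = 1.8873; exercise value = 0.0000 ≤ continuation, so V_u = 1.8873
Node d (S = 55.25): continuation = 1/1.08·[0.5059·4.1250 + 0.4941·51.0875] = 25.3056; exercise value = 31.7500 > continuation, so V_d = 31.7500 (exercise)
Node 0 (S = 85): continuation = 1/1.08·[0.5059·1.8873 + 0.4941·31.7500] = 15.4102; exercise value = 2.0000 ≤ continuation, so V_0 = 15.4102

$15.41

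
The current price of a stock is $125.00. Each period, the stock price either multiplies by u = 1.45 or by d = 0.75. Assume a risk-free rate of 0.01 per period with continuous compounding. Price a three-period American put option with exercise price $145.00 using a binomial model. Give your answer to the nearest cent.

Risk-neutral probability p = (e^0.01 − 0.75)/(1.45 − 0.75) = 0.2601/0.7000 = 0.3715
Terminal stock prices: S_uuu = 381.1, S_uud = 197.1, S_udd = 102, S_ddd = 52.73
Terminal payoffs (K − S): max(-236.1, 0) = 0, max(-52.11, 0) = 0, max(43.05, 0) = 43.05, max(92.27, 0) = 92.27
Node uu (S = 262.8): continuation = e^(−0.01)·[0.3715·0.0000 + 0.6285·0.0000] = 0.0000; exercise value = 0.0000 ≤ continuation, so V_uu = 0.0000
Node ud (S = 135.9): continuation = e^(−0.01)·[0.3715·0.0000 + 0.6285·43.0469] = 26.7857; exercise value = 9.0625 ≤ continuation, so V_ud = 26.7857
Node dd (S = 70.31): continuation = e^(−0.01)·[0.3715·43.0469 + 0.6285·92.2656] = 73.2447; exercise value = 74.6875 > continuation, so V_dd = 74.6875 (exercise)
Node u (S = 181.2): continuation = e^(−0.01)·[0.3715·0.0000 + 0.6285·26.7857] = 16.6673; exercise value = 0.0000 ≤ continuation, so V_u = 16.6673
Node d (S = 93.75): continuation = e^(−0.01)·[0.3715·26.7857 + 0.6285·74.6875] = 56.3259; exercise value = 51.2500 ≤ continuation, so V_d = 56.3259
Node 0 (S = 125): continuation = e^(−0.01)·[0.3715·16.6673 + 0.6285·56.3259] = 41.1789; exercise value = 20.0000 ≤ continuation, so V_0 = 41.1789

$41.18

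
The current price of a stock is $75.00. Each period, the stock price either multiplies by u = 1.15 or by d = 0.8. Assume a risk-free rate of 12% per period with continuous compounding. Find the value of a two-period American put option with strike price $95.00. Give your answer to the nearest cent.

Risk-neutral probability p = (e^0.12 − 0.8)/(1.15 − 0.8) = 0.3275/0.3500 = 0.9357
Terminal stock prices: S_uu = 99.19, S_ud = 69, S_dd = 48
Terminal payoffs (K − S): max(-4.187, 0) = 0, max(26, 0) = 26, max(47, 0) = 47
Node u (S = 86.25): continuation = e^(−0.12)·[0.9357·0.0000 + 0.0643·26.0000] = 1.4826; exercise value = 8.7500 > continuation, so V_u = 8.7500 (exercise)
Node d (S = 60): continuation = e^(−0.12)·[0.9357·26.0000 + 0.0643·47.0000] = 24.2574; exercise value = 35.0000 > continuation, so V_d = 35.0000 (exercise)
Node 0 (S = 75): continuation = e^(−0.12)·[0.9357·8.7500 + 0.0643·35.0000] = 9.2574; exercise value = 20.0000 > continuation, so V_0 = 20.0000 (exercise)

$20.00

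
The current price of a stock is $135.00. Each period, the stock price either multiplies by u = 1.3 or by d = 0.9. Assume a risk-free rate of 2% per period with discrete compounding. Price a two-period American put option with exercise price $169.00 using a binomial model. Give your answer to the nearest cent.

$34.83

Risk-neutral probability p = (1 + 0.02 − 0.9)/(1.3 − 0.9) = 0.1200/0.4000 = 0.3000
Terminal stock prices: S_uu = 228.2, S_ud = 158, S_dd = 109.4
Terminal payoffs (K − S): max(-59.15, 0) = 0, max(11.05, 0) = 11.05, max(59.65, 0) = 59.65
Node u (S = 175.5): continuation = 1/1.02·[0.3000·0.0000 + 0.7000·11.0500] = 7.5833; exercise value = 0.0000 ≤ continuation, so V_u = 7.5833
Node d (S = 121.5): continuation = 1/1.02·[0.3000·11.0500 + 0.7000·59.6500] = 44.1863; exercise value = 47.5000 > continuation, so V_d = 47.5000 (exercise)
Node 0 (S = 135): continuation = 1/1.02·[0.3000·7.5833 + 0.7000·47.5000] = 34.8284; exercise value = 34.0000 ≤ continuation, so V_0 = 34.8284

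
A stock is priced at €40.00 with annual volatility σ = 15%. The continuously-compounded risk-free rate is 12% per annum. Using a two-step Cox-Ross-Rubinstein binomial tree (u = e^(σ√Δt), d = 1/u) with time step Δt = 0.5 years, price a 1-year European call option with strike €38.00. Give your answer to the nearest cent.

€6.57

CRR parameters: u = e^(σ√Δt) = e^(0.15·√0.5) = 1.1119, d = 1/u = 0.8994
Per-period rate: rΔt = 0.12·0.5 = 0.06, so R = e^0.06 = 1.0618
Risk-neutral probability p = (e^0.06 − 0.8994)/(1.1119 − 0.8994) = 0.1625/0.2125 = 0.7645
Terminal stock prices: S_uu = 49.45, S_ud = 40, S_dd = 32.35
Terminal payoffs (S − K): max(11.45, 0) = 11.45, max(2, 0) = 2, max(-5.646, 0) = 0
Node u (S = 44.48): V_u = e^(−0.06)·[0.7645·11.4524 + 0.2355·2.0000] = 8.6888
Node d (S = 35.97): V_d = e^(−0.06)·[0.7645·2.0000 + 0.2355·0.0000] = 1.4399
Node 0 (S = 40): V_0 = e^(−0.06)·[0.7645·8.6888 + 0.2355·1.4399] = 6.5748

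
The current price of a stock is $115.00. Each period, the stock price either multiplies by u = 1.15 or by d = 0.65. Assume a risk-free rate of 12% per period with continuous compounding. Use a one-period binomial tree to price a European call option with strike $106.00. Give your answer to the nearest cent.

Risk-neutral probability p = (e^0.12 − 0.65)/(1.15 − 0.65) = 0.4775/0.5000 = 0.9550
Terminal stock prices: S_u = 132.2, S_d = 74.75
Terminal payoffs (S − K): max(26.25, 0) = 26.25, max(-31.25, 0) = 0
Node 0 (S = 115): V_0 = e^(−0.12)·[0.9550·26.2500 + 0.0450·0.0000] = 22.2338

$22.23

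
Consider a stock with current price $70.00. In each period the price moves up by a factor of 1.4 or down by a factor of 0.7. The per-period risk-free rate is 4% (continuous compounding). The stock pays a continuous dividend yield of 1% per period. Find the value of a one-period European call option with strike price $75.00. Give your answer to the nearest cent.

Per-period risk-free factor R = e^0.04 = 1.0408; dividend-adjusted growth = e^(0.04−0.01) = 1.0305.
Risk-neutral probability p = (1.0305 − 0.7)/(1.4 − 0.7) = 0.3305/0.7000 = 0.4721
Terminal stock prices: S_u = 98, S_d = 49
Terminal payoffs (S − K): max(23, 0) = 23, max(-26, 0) = 0
Node 0 (S = 70): V_0 = e^(−0.04)·[0.4721·23.0000 + 0.5279·0.0000] = 10.4321

$10.43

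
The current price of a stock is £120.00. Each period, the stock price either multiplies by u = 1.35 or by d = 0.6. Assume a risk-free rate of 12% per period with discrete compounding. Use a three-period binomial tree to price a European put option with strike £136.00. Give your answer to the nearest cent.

£14.58

Risk-neutral probability p = (1 + 0.12 − 0.6)/(1.35 − 0.6) = 0.5200/0.7500 = 0.6933
Terminal stock prices: S_uuu = 295.2, S_uud = 131.2, S_udd = 58.32, S_ddd = 25.92
Terminal payoffs (K − S): max(-159.2, 0) = 0, max(4.78, 0) = 4.78, max(77.68, 0) = 77.68, max(110.1, 0) = 110.1
Node uu (S = 218.7): V_uu = 1/1.12·[0.6933·0.0000 + 0.3067·4.7800] = 1.3088
Node ud (S = 97.2): V_ud = 1/1.12·[0.6933·4.7800 + 0.3067·77.6800] = 24.2286
Node dd (S = 43.2): V_dd = 1/1.12·[0.6933·77.6800 + 0.3067·110.0800] = 78.2286
Node u (S = 162): V_u = 1/1.12·[0.6933·1.3088 + 0.3067·24.2286] = 7.4442
Node d (S = 72): V_d = 1/1.12·[0.6933·24.2286 + 0.3067·78.2286] = 36.4184
Node 0 (S = 120): V_0 = 1/1.12·[0.6933·7.4442 + 0.3067·36.4184] = 14.5800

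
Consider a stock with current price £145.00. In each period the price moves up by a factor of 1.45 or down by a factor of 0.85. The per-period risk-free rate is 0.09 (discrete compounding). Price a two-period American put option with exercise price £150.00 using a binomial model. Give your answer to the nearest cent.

Risk-neutral probability p = (1 + 0.09 − 0.85)/(1.45 − 0.85) = 0.2400/0.6000 = 0.4000
Terminal stock prices: S_uu = 304.9, S_ud = 178.7, S_dd = 104.8
Terminal payoffs (K − S): max(-154.9, 0) = 0, max(-28.71, 0) = 0, max(45.24, 0) = 45.24
Node u (S = 210.2): continuation = 1/1.09·[0.4000·0.0000 + 0.6000·0.0000] = 0.0000; exercise value = 0.0000 ≤ continuation, so V_u = 0.0000
Node d (S = 123.2): continuation = 1/1.09·[0.4000·0.0000 + 0.6000·45.2375] = 24.9014; exercise value = 26.7500 > continuation, so V_d = 26.7500 (exercise)
Node 0 (S = 145): continuation = 1/1.09·[0.4000·0.0000 + 0.6000·26.7500] = 14.7248; exercise value = 5.0000 ≤ continuation, so V_0 = 14.7248

£14.72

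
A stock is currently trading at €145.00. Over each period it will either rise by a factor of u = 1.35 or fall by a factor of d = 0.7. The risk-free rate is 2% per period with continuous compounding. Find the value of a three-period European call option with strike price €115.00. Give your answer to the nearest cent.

Risk-neutral probability p = (e^0.02 − 0.7)/(1.35 − 0.7) = 0.3202/0.6500 = 0.4926
Terminal stock prices: S_uuu = 356.8, S_uud = 185, S_udd = 95.92, S_ddd = 49.73
Terminal payoffs (S − K): max(241.8, 0) = 241.8, max(69.98, 0) = 69.98, max(-19.08, 0) = 0, max(-65.27, 0) = 0
Node uu (S = 264.3): V_uu = e^(−0.02)·[0.4926·241.7544 + 0.5074·69.9838] = 151.5397
Node ud (S = 137): V_ud = e^(−0.02)·[0.4926·69.9838 + 0.5074·0.0000] = 33.7926
Node dd (S = 71.05): V_dd = e^(−0.02)·[0.4926·0.0000 + 0.5074·0.0000] = 0.0000
Node u (S = 195.8): V_u = e^(−0.02)·[0.4926·151.5397 + 0.5074·33.7926] = 89.9791
Node d (S = 101.5): V_d = e^(−0.02)·[0.4926·33.7926 + 0.5074·0.0000] = 16.3172
Node 0 (S = 145): V_0 = e^(−0.02)·[0.4926·89.9791 + 0.5074·16.3172] = 51.5627

€51.56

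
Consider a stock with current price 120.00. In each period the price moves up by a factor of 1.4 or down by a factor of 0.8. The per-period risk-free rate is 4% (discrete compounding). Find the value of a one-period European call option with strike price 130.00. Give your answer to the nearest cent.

Risk-neutral probability p = (1 + 0.04 − 0.8)/(1.4 − 0.8) = 0.2400/0.6000 = 0.4000
Terminal stock prices: S_u = 168, S_d = 96
Terminal payoffs (S − K): max(38, 0) = 38, max(-34, 0) = 0
Node 0 (S = 120): V_0 = 1/1.04·[0.4000·38.0000 + 0.6000·0.0000] = 14.6154

14.62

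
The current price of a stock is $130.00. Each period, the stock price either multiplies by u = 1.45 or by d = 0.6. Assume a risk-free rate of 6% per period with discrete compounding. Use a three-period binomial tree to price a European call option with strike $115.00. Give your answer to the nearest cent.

Risk-neutral probability p = (1 + 0.06 − 0.6)/(1.45 − 0.6) = 0.4600/0.8500 = 0.5412
Terminal stock prices: S_uuu = 396.3, S_uud = 164, S_udd = 67.86, S_ddd = 28.08
Terminal payoffs (S − K): max(281.3, 0) = 281.3, max(48.99, 0) = 48.99, max(-47.14, 0) = 0, max(-86.92, 0) = 0
Node uu (S = 273.3): V_uu = 1/1.06·[0.5412·281.3212 + 0.4588·48.9950] = 164.8344
Node ud (S = 113.1): V_ud = 1/1.06·[0.5412·48.9950 + 0.4588·0.0000] = 25.0141
Node dd (S = 46.8): V_dd = 1/1.06·[0.5412·0.0000 + 0.4588·0.0000] = 0.0000
Node u (S = 188.5): V_u = 1/1.06·[0.5412·164.8344 + 0.4588·25.0141] = 94.9826
Node d (S = 78): V_d = 1/1.06·[0.5412·25.0141 + 0.4588·0.0000] = 12.7708
Node 0 (S = 130): V_0 = 1/1.06·[0.5412·94.9826 + 0.4588·12.7708] = 54.0207

$54.02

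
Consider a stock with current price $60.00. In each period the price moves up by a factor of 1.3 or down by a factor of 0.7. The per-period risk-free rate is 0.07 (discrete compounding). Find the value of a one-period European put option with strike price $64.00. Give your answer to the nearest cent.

Risk-neutral probability p = (1 + 0.07 − 0.7)/(1.3 − 0.7) = 0.3700/0.6000 = 0.6167
Terminal stock prices: S_u = 78, S_d = 42
Terminal payoffs (K − S): max(-14, 0) = 0, max(22, 0) = 22
Node 0 (S = 60): V_0 = 1/1.07·[0.6167·0.0000 + 0.3833·22.0000] = 7.8816

$7.88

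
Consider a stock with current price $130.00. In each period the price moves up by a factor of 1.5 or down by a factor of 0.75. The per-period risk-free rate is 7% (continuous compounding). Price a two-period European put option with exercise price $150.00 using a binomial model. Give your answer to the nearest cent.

$23.31

Risk-neutral probability p = (e^0.07 − 0.75)/(1.5 − 0.75) = 0.3225/0.7500 = 0.4300
Terminal stock prices: S_uu = 292.5, S_ud = 146.2, S_dd = 73.12
Terminal payoffs (K − S): max(-142.5, 0) = 0, max(3.75, 0) = 3.75, max(76.88, 0) = 76.88
Node u (S = 195): V_u = e^(−0.07)·[0.4300·0.0000 + 0.5700·3.7500] = 1.9930
Node d (S = 97.5): V_d = e^(−0.07)·[0.4300·3.7500 + 0.5700·76.8750] = 42.3591
Node 0 (S = 130): V_0 = e^(−0.07)·[0.4300·1.9930 + 0.5700·42.3591] = 23.3110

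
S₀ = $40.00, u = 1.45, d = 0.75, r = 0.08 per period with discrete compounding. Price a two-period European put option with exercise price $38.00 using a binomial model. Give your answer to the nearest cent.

$3.71

Risk-neutral probability p = (1 + 0.08 − 0.75)/(1.45 − 0.75) = 0.3300/0.7000 = 0.4714
Terminal stock prices: S_uu = 84.1, S_ud = 43.5, S_dd = 22.5
Terminal payoffs (K − S): max(-46.1, 0) = 0, max(-5.5, 0) = 0, max(15.5, 0) = 15.5
Node u (S = 58): V_u = 1/1.08·[0.4714·0.0000 + 0.5286·0.0000] = 0.0000
Node d (S = 30): V_d = 1/1.08·[0.4714·0.0000 + 0.5286·15.5000] = 7.5860
Node 0 (S = 40): V_0 = 1/1.08·[0.4714·0.0000 + 0.5286·7.5860] = 3.7127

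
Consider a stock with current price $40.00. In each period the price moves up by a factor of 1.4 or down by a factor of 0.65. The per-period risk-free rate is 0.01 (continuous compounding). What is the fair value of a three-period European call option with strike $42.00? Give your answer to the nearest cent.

Risk-neutral probability p = (e^0.01 − 0.65)/(1.4 − 0.65) = 0.3601/0.7500 = 0.4801
Terminal stock prices: S_uuu = 109.8, S_uud = 50.96, S_udd = 23.66, S_ddd = 10.98
Terminal payoffs (S − K): max(67.76, 0) = 67.76, max(8.96, 0) = 8.96, max(-18.34, 0) = 0, max(-31.02, 0) = 0
Node uu (S = 78.4): V_uu = e^(−0.01)·[0.4801·67.7600 + 0.5199·8.9600] = 36.8179
Node ud (S = 36.4): V_ud = e^(−0.01)·[0.4801·8.9600 + 0.5199·0.0000] = 4.2586
Node dd (S = 16.9): V_dd = e^(−0.01)·[0.4801·0.0000 + 0.5199·0.0000] = 0.0000
Node u (S = 56): V_u = e^(−0.01)·[0.4801·36.8179 + 0.5199·4.2586] = 19.6913
Node d (S = 26): V_d = e^(−0.01)·[0.4801·4.2586 + 0.5199·0.0000] = 2.0241
Node 0 (S = 40): V_0 = e^(−0.01)·[0.4801·19.6913 + 0.5199·2.0241] = 10.4010

$10.40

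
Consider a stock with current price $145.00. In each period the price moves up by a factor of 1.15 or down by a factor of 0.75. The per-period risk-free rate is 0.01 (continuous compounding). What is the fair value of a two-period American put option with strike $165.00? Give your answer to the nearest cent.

Risk-neutral probability p = (e^0.01 − 0.75)/(1.15 − 0.75) = 0.2601/0.4000 = 0.6501
Terminal stock prices: S_uu = 191.8, S_ud = 125.1, S_dd = 81.56
Terminal payoffs (K − S): max(-26.76, 0) = 0, max(39.94, 0) = 39.94, max(83.44, 0) = 83.44
Node u (S = 166.8): continuation = e^(−0.01)·[0.6501·0.0000 + 0.3499·39.9375] = 13.8341; exercise value = 0.0000 ≤ continuation, so V_u = 13.8341
Node d (S = 108.8): continuation = e^(−0.01)·[0.6501·39.9375 + 0.3499·83.4375] = 54.6082; exercise value = 56.2500 > continuation, so V_d = 56.2500 (exercise)
Node 0 (S = 145): continuation = e^(−0.01)·[0.6501·13.8341 + 0.3499·56.2500] = 28.3890; exercise value = 20.0000 ≤ continuation, so V_0 = 28.3890

$28.39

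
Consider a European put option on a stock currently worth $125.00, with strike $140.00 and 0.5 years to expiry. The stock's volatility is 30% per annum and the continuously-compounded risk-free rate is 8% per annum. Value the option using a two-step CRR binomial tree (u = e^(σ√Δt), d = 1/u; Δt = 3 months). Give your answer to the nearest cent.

CRR parameters: u = e^(σ√Δt) = e^(0.3·√0.25) = 1.1618, d = 1/u = 0.8607
Per-period rate: rΔt = 0.08·0.25 = 0.02, so R = e^0.02 = 1.0202
Risk-neutral probability p = (e^0.02 − 0.8607)/(1.1618 − 0.8607) = 0.1595/0.3011 = 0.5297
Terminal stock prices: S_uu = 168.7, S_ud = 125, S_dd = 92.6
Terminal payoffs (K − S): max(-28.73, 0) = 0, max(15, 0) = 15, max(47.4, 0) = 47.4
Node u (S = 145.2): V_u = e^(−0.02)·[0.5297·0.0000 + 0.4703·15.0000] = 6.9155
Node d (S = 107.6): V_d = e^(−0.02)·[0.5297·15.0000 + 0.4703·47.3977] = 29.6393
Node 0 (S = 125): V_0 = e^(−0.02)·[0.5297·6.9155 + 0.4703·29.6393] = 17.2549

$17.25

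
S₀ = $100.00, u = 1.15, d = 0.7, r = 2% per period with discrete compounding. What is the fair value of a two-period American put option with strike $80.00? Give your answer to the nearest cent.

Risk-neutral probability p = (1 + 0.02 − 0.7)/(1.15 − 0.7) = 0.3200/0.4500 = 0.7111
Terminal stock prices: S_uu = 132.2, S_ud = 80.5, S_dd = 49
Terminal payoffs (K − S): max(-52.25, 0) = 0, max(-0.5, 0) = 0, max(31, 0) = 31
Node u (S = 115): continuation = 1/1.02·[0.7111·0.0000 + 0.2889·0.0000] = 0.0000; exercise value = 0.0000 ≤ continuation, so V_u = 0.0000
Node d (S = 70): continuation = 1/1.02·[0.7111·0.0000 + 0.2889·31.0000] = 8.7800; exercise value = 10.0000 > continuation, so V_d = 10.0000 (exercise)
Node 0 (S = 100): continuation = 1/1.02·[0.7111·0.0000 + 0.2889·10.0000] = 2.8322; exercise value = 0.0000 ≤ continuation, so V_0 = 2.8322

$2.83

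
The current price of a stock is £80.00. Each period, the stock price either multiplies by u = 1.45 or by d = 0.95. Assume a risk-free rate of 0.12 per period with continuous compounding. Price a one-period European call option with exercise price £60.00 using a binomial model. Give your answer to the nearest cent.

Risk-neutral probability p = (e^0.12 − 0.95)/(1.45 − 0.95) = 0.1775/0.5000 = 0.3550
Terminal stock prices: S_u = 116, S_d = 76
Terminal payoffs (S − K): max(56, 0) = 56, max(16, 0) = 16
Node 0 (S = 80): V_0 = e^(−0.12)·[0.3550·56.0000 + 0.6450·16.0000] = 26.7848

£26.78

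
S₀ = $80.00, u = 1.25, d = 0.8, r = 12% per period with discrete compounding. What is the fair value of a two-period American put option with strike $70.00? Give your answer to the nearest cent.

$1.55

Risk-neutral probability p = (1 + 0.12 − 0.8)/(1.25 − 0.8) = 0.3200/0.4500 = 0.7111
Terminal stock prices: S_uu = 125, S_ud = 80, S_dd = 51.2
Terminal payoffs (K − S): max(-55, 0) = 0, max(-10, 0) = 0, max(18.8, 0) = 18.8
Node u (S = 100): continuation = 1/1.12·[0.7111·0.0000 + 0.2889·0.0000] = 0.0000; exercise value = 0.0000 ≤ continuation, so V_u = 0.0000
Node d (S = 64): continuation = 1/1.12·[0.7111·0.0000 + 0.2889·18.8000] = 4.8492; exercise value = 6.0000 > continuation, so V_d = 6.0000 (exercise)
Node 0 (S = 80): continuation = 1/1.12·[0.7111·0.0000 + 0.2889·6.0000] = 1.5476; exercise value = 0.0000 ≤ continuation, so V_0 = 1.5476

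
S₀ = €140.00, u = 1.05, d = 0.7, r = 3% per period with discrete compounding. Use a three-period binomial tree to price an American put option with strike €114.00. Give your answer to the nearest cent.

€1.73

Risk-neutral probability p = (1 + 0.03 − 0.7)/(1.05 − 0.7) = 0.3300/0.3500 = 0.9429
Terminal stock prices: S_uuu = 162.1, S_uud = 108, S_udd = 72.03, S_ddd = 48.02
Terminal payoffs (K − S): max(-48.07, 0) = 0, max(5.955, 0) = 5.955, max(41.97, 0) = 41.97, max(65.98, 0) = 65.98
Node uu (S = 154.3): continuation = 1/1.03·[0.9429·0.0000 + 0.0571·5.9550] = 0.3304; exercise value = 0.0000 ≤ continuation, so V_uu = 0.3304
Node ud (S = 102.9): continuation = 1/1.03·[0.9429·5.9550 + 0.0571·41.9700] = 7.7796; exercise value = 11.1000 > continuation, so V_ud = 11.1000 (exercise)
Node dd (S = 68.6): continuation = 1/1.03·[0.9429·41.9700 + 0.0571·65.9800] = 42.0796; exercise value = 45.4000 > continuation, so V_dd = 45.4000 (exercise)
Node u (S = 147): continuation = 1/1.03·[0.9429·0.3304 + 0.0571·11.1000] = 0.9182; exercise value = 0.0000 ≤ continuation, so V_u = 0.9182
Node d (S = 98): continuation = 1/1.03·[0.9429·11.1000 + 0.0571·45.4000] = 12.6796; exercise value = 16.0000 > continuation, so V_d = 16.0000 (exercise)
Node 0 (S = 140): continuation = 1/1.03·[0.9429·0.9182 + 0.0571·16.0000] = 1.7282; exercise value = 0.0000 ≤ continuation, so V_0 = 1.7282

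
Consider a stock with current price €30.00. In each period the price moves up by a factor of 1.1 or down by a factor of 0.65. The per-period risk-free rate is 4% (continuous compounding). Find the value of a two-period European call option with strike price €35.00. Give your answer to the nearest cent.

Risk-neutral probability p = (e^0.04 − 0.65)/(1.1 − 0.65) = 0.3908/0.4500 = 0.8685
Terminal stock prices: S_uu = 36.3, S_ud = 21.45, S_dd = 12.68
Terminal payoffs (S − K): max(1.3, 0) = 1.3, max(-13.55, 0) = 0, max(-22.32, 0) = 0
Node u (S = 33): V_u = e^(−0.04)·[0.8685·1.3000 + 0.1315·0.0000] = 1.0847
Node d (S = 19.5): V_d = e^(−0.04)·[0.8685·0.0000 + 0.1315·0.0000] = 0.0000
Node 0 (S = 30): V_0 = e^(−0.04)·[0.8685·1.0847 + 0.1315·0.0000] = 0.9051

€0.91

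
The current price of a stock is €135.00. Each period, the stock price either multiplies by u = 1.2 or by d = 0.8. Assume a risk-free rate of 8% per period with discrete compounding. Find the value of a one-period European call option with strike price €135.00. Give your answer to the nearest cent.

Risk-neutral probability p = (1 + 0.08 − 0.8)/(1.2 − 0.8) = 0.2800/0.4000 = 0.7000
Terminal stock prices: S_u = 162, S_d = 108
Terminal payoffs (S − K): max(27, 0) = 27, max(-27, 0) = 0
Node 0 (S = 135): V_0 = 1/1.08·[0.7000·27.0000 + 0.3000·0.0000] = 17.5000

€17.50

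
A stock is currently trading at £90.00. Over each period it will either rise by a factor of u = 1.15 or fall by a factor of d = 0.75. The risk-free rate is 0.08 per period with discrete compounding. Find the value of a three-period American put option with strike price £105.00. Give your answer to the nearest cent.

Risk-neutral probability p = (1 + 0.08 − 0.75)/(1.15 − 0.75) = 0.3300/0.4000 = 0.8250
Terminal stock prices: S_uuu = 136.9, S_uud = 89.27, S_udd = 58.22, S_ddd = 37.97
Terminal payoffs (K − S): max(-31.88, 0) = 0, max(15.73, 0) = 15.73, max(46.78, 0) = 46.78, max(67.03, 0) = 67.03
Node uu (S = 119): continuation = 1/1.08·[0.8250·0.0000 + 0.1750·15.7313] = 2.5490; exercise value = 0.0000 ≤ continuation, so V_uu = 2.5490
Node ud (S = 77.62): continuation = 1/1.08·[0.8250·15.7313 + 0.1750·46.7813] = 19.5972; exercise value = 27.3750 > continuation, so V_ud = 27.3750 (exercise)
Node dd (S = 50.62): continuation = 1/1.08·[0.8250·46.7813 + 0.1750·67.0312] = 46.5972; exercise value = 54.3750 > continuation, so V_dd = 54.3750 (exercise)
Node u (S = 103.5): continuation = 1/1.08·[0.8250·2.5490 + 0.1750·27.3750] = 6.3830; exercise value = 1.5000 ≤ continuation, so V_u = 6.3830
Node d (S = 67.5): continuation = 1/1.08·[0.8250·27.3750 + 0.1750·54.3750] = 29.7222; exercise value = 37.5000 > continuation, so V_d = 37.5000 (exercise)
Node 0 (S = 90): continuation = 1/1.08·[0.8250·6.3830 + 0.1750·37.5000] = 10.9523; exercise value = 15.0000 > continuation, so V_0 = 15.0000 (exercise)

£15.00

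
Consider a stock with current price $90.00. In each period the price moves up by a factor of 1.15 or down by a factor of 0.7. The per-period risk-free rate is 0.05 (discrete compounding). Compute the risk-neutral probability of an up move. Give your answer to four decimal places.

Risk-neutral probability p = (1 + 0.05 − 0.7)/(1.15 − 0.7) = 0.3500/0.4500 = 0.7778

p = 0.7778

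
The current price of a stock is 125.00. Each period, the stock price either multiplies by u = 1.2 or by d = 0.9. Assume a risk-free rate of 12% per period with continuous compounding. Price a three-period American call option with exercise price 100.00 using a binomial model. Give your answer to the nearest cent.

Risk-neutral probability p = (e^0.12 − 0.9)/(1.2 − 0.9) = 0.2275/0.3000 = 0.7583
Terminal stock prices: S_uuu = 216, S_uud = 162, S_udd = 121.5, S_ddd = 91.13
Terminal payoffs (S − K): max(116, 0) = 116, max(62, 0) = 62, max(21.5, 0) = 21.5, max(-8.875, 0) = 0
Node uu (S = 180): continuation = e^(−0.12)·[0.7583·116.0000 + 0.2417·62.0000] = 91.3080; exercise value = 80.0000 ≤ continuation, so V_uu = 91.3080
Node ud (S = 135): continuation = e^(−0.12)·[0.7583·62.0000 + 0.2417·21.5000] = 46.3080; exercise value = 35.0000 ≤ continuation, so V_ud = 46.3080
Node dd (S = 101.2): continuation = e^(−0.12)·[0.7583·21.5000 + 0.2417·0.0000] = 14.4603; exercise value = 1.2500 ≤ continuation, so V_dd = 14.4603
Node u (S = 150): continuation = e^(−0.12)·[0.7583·91.3080 + 0.2417·46.3080] = 71.3372; exercise value = 50.0000 ≤ continuation, so V_u = 71.3372
Node d (S = 112.5): continuation = e^(−0.12)·[0.7583·46.3080 + 0.2417·14.4603] = 34.2450; exercise value = 12.5000 ≤ continuation, so V_d = 34.2450
Node 0 (S = 125): continuation = e^(−0.12)·[0.7583·71.3372 + 0.2417·34.2450] = 55.3198; exercise value = 25.0000 ≤ continuation, so V_0 = 55.3198

55.32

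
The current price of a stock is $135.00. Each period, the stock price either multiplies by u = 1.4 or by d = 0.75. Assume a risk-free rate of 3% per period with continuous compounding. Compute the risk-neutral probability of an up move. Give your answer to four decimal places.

Risk-neutral probability p = (e^0.03 − 0.75)/(1.4 − 0.75) = 0.2805/0.6500 = 0.4315

p = 0.4315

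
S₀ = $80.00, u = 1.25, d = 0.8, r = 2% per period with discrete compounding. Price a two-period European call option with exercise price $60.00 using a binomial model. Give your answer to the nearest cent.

Risk-neutral probability p = (1 + 0.02 − 0.8)/(1.25 − 0.8) = 0.2200/0.4500 = 0.4889
Terminal stock prices: S_uu = 125, S_ud = 80, S_dd = 51.2
Terminal payoffs (S − K): max(65, 0) = 65, max(20, 0) = 20, max(-8.8, 0) = 0
Node u (S = 100): V_u = 1/1.02·[0.4889·65.0000 + 0.5111·20.0000] = 41.1765
Node d (S = 64): V_d = 1/1.02·[0.4889·20.0000 + 0.5111·0.0000] = 9.5861
Node 0 (S = 80): V_0 = 1/1.02·[0.4889·41.1765 + 0.5111·9.5861] = 24.5395

$24.54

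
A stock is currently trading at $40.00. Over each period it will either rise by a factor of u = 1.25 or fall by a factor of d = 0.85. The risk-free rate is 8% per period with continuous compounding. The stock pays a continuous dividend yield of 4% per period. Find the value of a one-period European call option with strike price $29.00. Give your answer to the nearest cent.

$11.66

Per-period risk-free factor R = e^0.08 = 1.0833; dividend-adjusted growth = e^(0.08−0.04) = 1.0408.
Risk-neutral probability p = (1.0408 − 0.85)/(1.25 − 0.85) = 0.1908/0.4000 = 0.4770
Terminal stock prices: S_u = 50, S_d = 34
Terminal payoffs (S − K): max(21, 0) = 21, max(5, 0) = 5
Node 0 (S = 40): V_0 = e^(−0.08)·[0.4770·21.0000 + 0.5230·5.0000] = 11.6612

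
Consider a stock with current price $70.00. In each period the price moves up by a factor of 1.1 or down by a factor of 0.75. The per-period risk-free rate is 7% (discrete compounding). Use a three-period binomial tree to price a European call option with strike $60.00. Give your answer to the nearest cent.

Risk-neutral probability p = (1 + 0.07 − 0.75)/(1.1 − 0.75) = 0.3200/0.3500 = 0.9143
Terminal stock prices: S_uuu = 93.17, S_uud = 63.53, S_udd = 43.31, S_ddd = 29.53
Terminal payoffs (S − K): max(33.17, 0) = 33.17, max(3.525, 0) = 3.525, max(-16.69, 0) = 0, max(-30.47, 0) = 0
Node uu (S = 84.7): V_uu = 1/1.07·[0.9143·33.1700 + 0.0857·3.5250] = 28.6252
Node ud (S = 57.75): V_ud = 1/1.07·[0.9143·3.5250 + 0.0857·0.0000] = 3.0120
Node dd (S = 39.38): V_dd = 1/1.07·[0.9143·0.0000 + 0.0857·0.0000] = 0.0000
Node u (S = 77): V_u = 1/1.07·[0.9143·28.6252 + 0.0857·3.0120] = 24.7008
Node d (S = 52.5): V_d = 1/1.07·[0.9143·3.0120 + 0.0857·0.0000] = 2.5737
Node 0 (S = 70): V_0 = 1/1.07·[0.9143·24.7008 + 0.0857·2.5737] = 21.3123

$21.31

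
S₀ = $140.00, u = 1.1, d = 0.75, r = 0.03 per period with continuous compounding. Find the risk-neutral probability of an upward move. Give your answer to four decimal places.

p = 0.8013

Risk-neutral probability p = (e^0.03 − 0.75)/(1.1 − 0.75) = 0.2805/0.3500 = 0.8013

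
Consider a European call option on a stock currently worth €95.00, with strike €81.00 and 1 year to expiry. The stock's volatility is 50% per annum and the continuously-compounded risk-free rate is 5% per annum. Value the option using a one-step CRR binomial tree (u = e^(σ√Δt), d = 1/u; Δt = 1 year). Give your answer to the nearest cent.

€30.70

CRR parameters: u = e^(σ√Δt) = e^(0.5·√1) = 1.6487, d = 1/u = 0.6065
Per-period rate: rΔt = 0.05·1 = 0.05, so R = e^0.05 = 1.0513
Risk-neutral probability p = (e^0.05 − 0.6065)/(1.6487 − 0.6065) = 0.4447/1.0422 = 0.4267
Terminal stock prices: S_u = 156.6, S_d = 57.62
Terminal payoffs (S − K): max(75.63, 0) = 75.63, max(-23.38, 0) = 0
Node 0 (S = 95): V_0 = e^(−0.05)·[0.4267·75.6285 + 0.5733·0.0000] = 30.6994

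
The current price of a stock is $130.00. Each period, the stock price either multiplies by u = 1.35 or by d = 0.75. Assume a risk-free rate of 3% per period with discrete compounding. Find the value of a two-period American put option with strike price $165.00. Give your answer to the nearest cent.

$42.78

Risk-neutral probability p = (1 + 0.03 − 0.75)/(1.35 − 0.75) = 0.2800/0.6000 = 0.4667
Terminal stock prices: S_uu = 236.9, S_ud = 131.6, S_dd = 73.12
Terminal payoffs (K − S): max(-71.93, 0) = 0, max(33.38, 0) = 33.38, max(91.88, 0) = 91.88
Node u (S = 175.5): continuation = 1/1.03·[0.4667·0.0000 + 0.5333·33.3750] = 17.2816; exercise value = 0.0000 ≤ continuation, so V_u = 17.2816
Node d (S = 97.5): continuation = 1/1.03·[0.4667·33.3750 + 0.5333·91.8750] = 62.6942; exercise value = 67.5000 > continuation, so V_d = 67.5000 (exercise)
Node 0 (S = 130): continuation = 1/1.03·[0.4667·17.2816 + 0.5333·67.5000] = 42.7813; exercise value = 35.0000 ≤ continuation, so V_0 = 42.7813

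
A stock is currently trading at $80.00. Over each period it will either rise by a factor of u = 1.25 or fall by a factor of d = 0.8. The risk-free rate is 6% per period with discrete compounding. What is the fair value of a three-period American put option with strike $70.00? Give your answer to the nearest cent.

$4.02

Risk-neutral probability p = (1 + 0.06 − 0.8)/(1.25 − 0.8) = 0.2600/0.4500 = 0.5778
Terminal stock prices: S_uuu = 156.2, S_uud = 100, S_udd = 64, S_ddd = 40.96
Terminal payoffs (K − S): max(-86.25, 0) = 0, max(-30, 0) = 0, max(6, 0) = 6, max(29.04, 0) = 29.04
Node uu (S = 125): continuation = 1/1.06·[0.5778·0.0000 + 0.4222·0.0000] = 0.0000; exercise value = 0.0000 ≤ continuation, so V_uu = 0.0000
Node ud (S = 80): continuation = 1/1.06·[0.5778·0.0000 + 0.4222·6.0000] = 2.3899; exercise value = 0.0000 ≤ continuation, so V_ud = 2.3899
Node dd (S = 51.2): continuation = 1/1.06·[0.5778·6.0000 + 0.4222·29.0400] = 14.8377; exercise value = 18.8000 > continuation, so V_dd = 18.8000 (exercise)
Node u (S = 100): continuation = 1/1.06·[0.5778·0.0000 + 0.4222·2.3899] = 0.9520; exercise value = 0.0000 ≤ continuation, so V_u = 0.9520
Node d (S = 64): continuation = 1/1.06·[0.5778·2.3899 + 0.4222·18.8000] = 8.7912; exercise value = 6.0000 ≤ continuation, so V_d = 8.7912
Node 0 (S = 80): continuation = 1/1.06·[0.5778·0.9520 + 0.4222·8.7912] = 4.0206; exercise value = 0.0000 ≤ continuation, so V_0 = 4.0206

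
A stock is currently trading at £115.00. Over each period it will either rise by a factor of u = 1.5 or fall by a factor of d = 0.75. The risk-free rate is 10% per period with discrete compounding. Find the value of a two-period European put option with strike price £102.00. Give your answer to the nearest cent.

£8.77

Risk-neutral probability p = (1 + 0.1 − 0.75)/(1.5 − 0.75) = 0.3500/0.7500 = 0.4667
Terminal stock prices: S_uu = 258.8, S_ud = 129.4, S_dd = 64.69
Terminal payoffs (K − S): max(-156.8, 0) = 0, max(-27.38, 0) = 0, max(37.31, 0) = 37.31
Node u (S = 172.5): V_u = 1/1.1·[0.4667·0.0000 + 0.5333·0.0000] = 0.0000
Node d (S = 86.25): V_d = 1/1.1·[0.4667·0.0000 + 0.5333·37.3125] = 18.0909
Node 0 (S = 115): V_0 = 1/1.1·[0.4667·0.0000 + 0.5333·18.0909] = 8.7713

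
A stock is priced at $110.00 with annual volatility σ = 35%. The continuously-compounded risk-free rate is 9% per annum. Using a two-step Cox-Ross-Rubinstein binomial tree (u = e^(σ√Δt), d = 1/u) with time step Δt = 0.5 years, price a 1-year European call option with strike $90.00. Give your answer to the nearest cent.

$32.37

CRR parameters: u = e^(σ√Δt) = e^(0.35·√0.5) = 1.2808, d = 1/u = 0.7808
Per-period rate: rΔt = 0.09·0.5 = 0.045, so R = e^0.045 = 1.0460
Risk-neutral probability p = (e^0.045 − 0.7808)/(1.2808 − 0.7808) = 0.2653/0.5000 = 0.5305
Terminal stock prices: S_uu = 180.5, S_ud = 110, S_dd = 67.05
Terminal payoffs (S − K): max(90.45, 0) = 90.45, max(20, 0) = 20, max(-22.95, 0) = 0
Node u (S = 140.9): V_u = e^(−0.045)·[0.5305·90.4502 + 0.4695·20.0000] = 54.8486
Node d (S = 85.88): V_d = e^(−0.045)·[0.5305·20.0000 + 0.4695·0.0000] = 10.1429
Node 0 (S = 110): V_0 = e^(−0.045)·[0.5305·54.8486 + 0.4695·10.1429] = 32.3690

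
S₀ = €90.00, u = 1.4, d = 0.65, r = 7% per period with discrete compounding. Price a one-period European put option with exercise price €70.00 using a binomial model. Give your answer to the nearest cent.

€4.73

Risk-neutral probability p = (1 + 0.07 − 0.65)/(1.4 − 0.65) = 0.4200/0.7500 = 0.5600
Terminal stock prices: S_u = 126, S_d = 58.5
Terminal payoffs (K − S): max(-56, 0) = 0, max(11.5, 0) = 11.5
Node 0 (S = 90): V_0 = 1/1.07·[0.5600·0.0000 + 0.4400·11.5000] = 4.7290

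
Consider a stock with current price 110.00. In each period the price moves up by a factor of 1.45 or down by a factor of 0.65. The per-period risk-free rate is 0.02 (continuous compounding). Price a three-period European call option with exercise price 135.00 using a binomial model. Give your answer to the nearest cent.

Risk-neutral probability p = (e^0.02 − 0.65)/(1.45 − 0.65) = 0.3702/0.8000 = 0.4628
Terminal stock prices: S_uuu = 335.3, S_uud = 150.3, S_udd = 67.39, S_ddd = 30.21
Terminal payoffs (S − K): max(200.3, 0) = 200.3, max(15.33, 0) = 15.33, max(-67.61, 0) = 0, max(-104.8, 0) = 0
Node uu (S = 231.3): V_uu = e^(−0.02)·[0.4628·200.3487 + 0.5372·15.3288] = 98.9482
Node ud (S = 103.7): V_ud = e^(−0.02)·[0.4628·15.3288 + 0.5372·0.0000] = 6.9529
Node dd (S = 46.48): V_dd = e^(−0.02)·[0.4628·0.0000 + 0.5372·0.0000] = 0.0000
Node u (S = 159.5): V_u = e^(−0.02)·[0.4628·98.9482 + 0.5372·6.9529] = 48.5433
Node d (S = 71.5): V_d = e^(−0.02)·[0.4628·6.9529 + 0.5372·0.0000] = 3.1538
Node 0 (S = 110): V_0 = e^(−0.02)·[0.4628·48.5433 + 0.5372·3.1538] = 23.6795

23.68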